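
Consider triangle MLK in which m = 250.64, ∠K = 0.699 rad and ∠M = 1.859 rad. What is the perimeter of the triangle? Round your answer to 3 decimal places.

perimeter ≈ 562.903

The third angle is ∠L = π − ∠K − ∠M = 0.584 rad.
Law of sines: l = m·sin L/sin M ≈ 144.05.
Law of sines: k = m·sin K/sin M ≈ 168.21.
Semiperimeter s = (250.64+144.05+168.21)/2 = 281.45.
Perimeter = 250.64 + 144.05 + 168.21 = 562.9.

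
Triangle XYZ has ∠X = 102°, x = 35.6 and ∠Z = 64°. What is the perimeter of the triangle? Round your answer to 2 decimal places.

perimeter ≈ 77.12

The third angle is ∠Y = 180° − ∠Z − ∠X = 14.00°.
Law of sines: y = x·sin Y/sin X ≈ 8.8048.
Law of sines: z = x·sin Z/sin X ≈ 32.712.
Semiperimeter s = (35.6+8.8048+32.712)/2 = 38.558.
Perimeter = 35.6 + 8.8048 + 32.712 = 77.117.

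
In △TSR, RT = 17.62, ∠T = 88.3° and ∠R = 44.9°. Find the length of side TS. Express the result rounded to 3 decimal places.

17.062

The third angle is ∠S = 180° − ∠R − ∠T = 46.80°.
Law of sines: TS = RT·sin R/sin S ≈ 17.062.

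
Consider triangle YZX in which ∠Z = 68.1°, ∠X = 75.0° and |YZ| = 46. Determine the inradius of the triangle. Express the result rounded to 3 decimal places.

The third angle is ∠Y = 180° − ∠Z − ∠X = 36.90°.
Law of sines: |ZX| = |YZ|·sin Y/sin X ≈ 28.594.
Law of sines: |XY| = |YZ|·sin Z/sin X ≈ 44.186.
Area = ½·|YZ|·|ZX|·sin Z ≈ 610.19.
Semiperimeter s = (28.594+44.186+46)/2 = 59.39.
Inradius = area/s = 610.19/59.39 ≈ 10.274.

10.274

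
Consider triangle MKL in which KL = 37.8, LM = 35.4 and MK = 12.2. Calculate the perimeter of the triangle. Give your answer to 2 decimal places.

Perimeter = 37.8 + 35.4 + 12.2 = 85.4.

perimeter ≈ 85.40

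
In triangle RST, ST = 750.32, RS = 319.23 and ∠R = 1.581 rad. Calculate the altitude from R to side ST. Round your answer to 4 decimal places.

287.4986

Law of sines: sin T = RS·sin R/ST ≈ 0.42544.
Since ST ≥ RS, only the acute value applies: ∠T ≈ 0.439 rad.
Then ∠S = π − ∠R − ∠T ≈ 1.121 rad.
Law of sines gives TR = ST·sin S/sin R ≈ 675.77.
Area = ½·ST·RS·sin S ≈ 1.0786e+05.
The altitude from R has length 2·area/ST ≈ 287.5.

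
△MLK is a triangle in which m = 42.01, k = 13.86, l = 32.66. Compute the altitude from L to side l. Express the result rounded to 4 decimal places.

Semiperimeter s = (42.01 + 32.66 + 13.86)/2 = 44.265.
Heron's formula: area = √(44.265·2.255·11.605·30.405) ≈ 187.67.
The altitude from L has length 2·area/l ≈ 11.492.

11.4924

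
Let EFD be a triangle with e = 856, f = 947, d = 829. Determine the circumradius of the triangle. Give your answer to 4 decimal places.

By the law of cosines, cos E = (f² + d² − e²) / (2·f·d) ≈ 0.54219, so ∠E ≈ 0.998 rad.
Circumradius = e/(2 sin E) ≈ 509.37.

509.3705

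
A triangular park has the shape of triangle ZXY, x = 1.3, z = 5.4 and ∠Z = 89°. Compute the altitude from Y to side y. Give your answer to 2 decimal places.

Law of sines: sin X = x·sin Z/z ≈ 0.24070.
Since z ≥ x, only the acute value applies: ∠X ≈ 13.93°.
Then ∠Y = 180° − ∠Z − ∠X ≈ 77.07°.
Law of sines gives y = z·sin Y/sin Z ≈ 5.2639.
Area = ½·z·x·sin Y ≈ 3.421.
The altitude from Y has length 2·area/y ≈ 1.2998.

1.30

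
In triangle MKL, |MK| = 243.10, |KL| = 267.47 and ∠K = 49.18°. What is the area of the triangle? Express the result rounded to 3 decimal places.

24603.233

Area = ½·|MK|·|KL|·sin K ≈ 24603.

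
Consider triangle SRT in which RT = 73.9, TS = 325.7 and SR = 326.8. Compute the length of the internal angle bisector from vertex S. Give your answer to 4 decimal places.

t_S ≈ 324.1504

By the law of cosines, cos S = (TS² + SR² − RT²) / (2·TS·SR) ≈ 0.97435, so ∠S ≈ 13.00°.
The bisector from S has length 2·TS·SR·cos(∠S/2)/(TS+SR) ≈ 324.15.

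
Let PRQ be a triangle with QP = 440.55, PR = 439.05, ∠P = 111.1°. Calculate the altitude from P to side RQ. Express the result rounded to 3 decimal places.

By the law of cosines, RQ² = QP² + PR² − 2·QP·PR·cos P = 5.2611e+05, so RQ ≈ 725.34.
Area = ½·QP·PR·sin P ≈ 90228.
The altitude from P has length 2·area/RQ ≈ 248.79.

248.788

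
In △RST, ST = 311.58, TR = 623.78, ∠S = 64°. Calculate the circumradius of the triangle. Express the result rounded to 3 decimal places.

347.009

Law of sines: sin R = ST·sin S/TR ≈ 0.44895.
Since TR ≥ ST, only the acute value applies: ∠R ≈ 26.68°.
Then ∠T = 180° − ∠S − ∠R ≈ 89.32°.
Law of sines gives RS = TR·sin T/sin S ≈ 693.97.
Circumradius = TR/(2 sin S) ≈ 347.01.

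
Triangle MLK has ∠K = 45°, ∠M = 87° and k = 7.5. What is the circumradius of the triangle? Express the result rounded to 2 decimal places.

R ≈ 5.30

The third angle is ∠L = 180° − ∠K − ∠M = 48.00°.
Law of sines: m = k·sin M/sin K ≈ 10.592.
Law of sines: l = k·sin L/sin K ≈ 7.8822.
Circumradius = k/(2 sin K) ≈ 5.3033.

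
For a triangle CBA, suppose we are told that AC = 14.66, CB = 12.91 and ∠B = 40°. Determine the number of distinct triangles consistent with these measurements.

1

CB·sin B = 12.91·sin(40°) ≈ 8.298.
Since AC ≥ CB, exactly one triangle exists.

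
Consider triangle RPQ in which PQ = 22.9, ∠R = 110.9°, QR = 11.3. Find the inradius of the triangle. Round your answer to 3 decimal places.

Law of sines: sin P = QR·sin R/PQ ≈ 0.46098.
Since PQ ≥ QR, only the acute value applies: ∠P ≈ 27.45°.
Then ∠Q = 180° − ∠R − ∠P ≈ 41.65°.
Law of sines gives RP = PQ·sin Q/sin R ≈ 16.291.
Area = ½·PQ·QR·sin Q ≈ 85.986.
Semiperimeter s = (22.9+11.3+16.291)/2 = 25.245.
Inradius = area/s = 85.986/25.245 ≈ 3.406.

3.406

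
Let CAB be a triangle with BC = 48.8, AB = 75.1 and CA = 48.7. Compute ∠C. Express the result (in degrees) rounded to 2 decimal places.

By the law of cosines, cos C = (BC² + CA² − AB²) / (2·BC·CA) ≈ -0.18659, so ∠C ≈ 100.75°.

∠C ≈ 100.75°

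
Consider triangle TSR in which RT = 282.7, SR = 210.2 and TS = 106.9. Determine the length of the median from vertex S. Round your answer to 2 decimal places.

m_S ≈ 88.46

Median from S: ½√(2·TS² + 2·SR² − RT²) ≈ 88.465.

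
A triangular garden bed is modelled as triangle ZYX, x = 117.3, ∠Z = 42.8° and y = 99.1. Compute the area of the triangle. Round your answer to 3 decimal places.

Area = ½·y·x·sin Z ≈ 3949.1.

3949.059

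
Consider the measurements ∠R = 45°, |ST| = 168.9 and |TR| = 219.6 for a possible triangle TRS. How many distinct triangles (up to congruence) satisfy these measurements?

2

|TR|·sin R = 219.6·sin(45°) ≈ 155.3.
Since |TR| sin R < |ST| < |TR| (155.3 < 168.9 < 219.6), two triangles exist.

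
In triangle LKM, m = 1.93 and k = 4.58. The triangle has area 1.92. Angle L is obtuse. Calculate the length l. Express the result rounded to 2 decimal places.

6.37

From area = ½·k·m·sin L, we get sin L = 2·area/(k·m) ≈ 0.43442.
Taking the obtuse solution, ∠L ≈ 2.6922 rad.
Law of cosines then gives l ≈ 6.3738.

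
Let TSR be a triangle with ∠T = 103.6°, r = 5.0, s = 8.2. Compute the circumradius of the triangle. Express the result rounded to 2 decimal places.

By the law of cosines, t² = s² + r² − 2·s·r·cos T = 111.52, so t ≈ 10.56.
Area = ½·s·r·sin T ≈ 19.925.
Circumradius = t/(2 sin T) ≈ 5.4325.

5.43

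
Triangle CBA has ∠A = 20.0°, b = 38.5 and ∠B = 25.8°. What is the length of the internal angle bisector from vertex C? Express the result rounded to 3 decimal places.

t_C ≈ 13.185

The third angle is ∠C = 180° − ∠B − ∠A = 134.20°.
Law of sines: c = b·sin C/sin B ≈ 63.417.
Law of sines: a = b·sin A/sin B ≈ 30.255.
The bisector from C has length 2·b·a·cos(∠C/2)/(b+a) ≈ 13.185.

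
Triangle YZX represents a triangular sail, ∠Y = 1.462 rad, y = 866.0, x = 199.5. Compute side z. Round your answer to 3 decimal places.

Law of sines: sin X = x·sin Y/y ≈ 0.22901.
Since y ≥ x, only the acute value applies: ∠X ≈ 0.231 rad.
Then ∠Z = π − ∠Y − ∠X ≈ 1.449 rad.
Law of sines gives z = y·sin Z/sin Y ≈ 864.65.

864.648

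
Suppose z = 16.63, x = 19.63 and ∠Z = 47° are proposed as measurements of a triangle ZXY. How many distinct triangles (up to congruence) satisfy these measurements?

x·sin Z = 19.63·sin(47°) ≈ 14.36.
Since x sin Z < z < x (14.36 < 16.63 < 19.63), two triangles exist.

2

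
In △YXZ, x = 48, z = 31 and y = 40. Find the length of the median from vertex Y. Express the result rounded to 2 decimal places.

Median from Y: ½√(2·x² + 2·z² − y²) ≈ 35.107.

m_Y ≈ 35.11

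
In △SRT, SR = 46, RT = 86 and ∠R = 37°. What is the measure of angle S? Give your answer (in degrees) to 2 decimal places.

By the law of cosines, TS² = SR² + RT² − 2·SR·RT·cos R = 3193.2, so TS ≈ 56.508.
Law of cosines again: cos S = (TS² + SR² − RT²)/(2·TS·SR) ≈ -0.40140, so ∠S ≈ 113.67°.

113.67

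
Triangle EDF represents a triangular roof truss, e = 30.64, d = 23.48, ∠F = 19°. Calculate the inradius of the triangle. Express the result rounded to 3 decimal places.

By the law of cosines, f² = e² + d² − 2·e·d·cos F = 129.66, so f ≈ 11.387.
Area = ½·e·d·sin F ≈ 117.11.
Semiperimeter s = (30.64+23.48+11.387)/2 = 32.753.
Inradius = area/s = 117.11/32.753 ≈ 3.5756.

r ≈ 3.576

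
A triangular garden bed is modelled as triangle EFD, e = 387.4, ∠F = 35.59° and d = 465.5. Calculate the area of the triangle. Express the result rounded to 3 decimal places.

area ≈ 52475.689

Area = ½·d·e·sin F ≈ 52476.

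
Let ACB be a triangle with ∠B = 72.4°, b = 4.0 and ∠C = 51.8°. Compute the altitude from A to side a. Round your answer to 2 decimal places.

The third angle is ∠A = 180° − ∠C − ∠B = 55.80°.
Law of sines: a = b·sin A/sin B ≈ 3.4708.
Law of sines: c = b·sin C/sin B ≈ 3.2978.
Area = ½·b·a·sin C ≈ 5.4551.
The altitude from A has length 2·area/a ≈ 3.1434.

h_A ≈ 3.14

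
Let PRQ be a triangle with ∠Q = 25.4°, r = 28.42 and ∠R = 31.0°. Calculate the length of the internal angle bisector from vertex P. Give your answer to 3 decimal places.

The third angle is ∠P = 180° − ∠R − ∠Q = 123.60°.
Law of sines: p = r·sin P/sin R ≈ 45.961.
Law of sines: q = r·sin Q/sin R ≈ 23.669.
The bisector from P has length 2·r·q·cos(∠P/2)/(r+q) ≈ 12.205.

12.205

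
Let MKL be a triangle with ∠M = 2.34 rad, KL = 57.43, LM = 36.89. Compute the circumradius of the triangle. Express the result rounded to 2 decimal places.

R ≈ 39.97

Law of sines: sin K = LM·sin M/KL ≈ 0.46150.
Since KL ≥ LM, only the acute value applies: ∠K ≈ 0.480 rad.
Then ∠L = π − ∠M − ∠K ≈ 0.322 rad.
Law of sines gives MK = KL·sin L/sin M ≈ 25.289.
Circumradius = KL/(2 sin M) ≈ 39.967.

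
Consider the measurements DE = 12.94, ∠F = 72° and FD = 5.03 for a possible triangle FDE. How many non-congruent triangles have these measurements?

FD·sin F = 5.03·sin(72°) ≈ 4.784.
Since DE ≥ FD, exactly one triangle exists.

1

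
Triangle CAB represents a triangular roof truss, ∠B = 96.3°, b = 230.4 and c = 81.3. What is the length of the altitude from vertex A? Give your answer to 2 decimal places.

Law of sines: sin C = c·sin B/b ≈ 0.35073.
Since b ≥ c, only the acute value applies: ∠C ≈ 20.53°.
Then ∠A = 180° − ∠B − ∠C ≈ 63.17°.
Law of sines gives a = b·sin A/sin B ≈ 206.84.
Area = ½·b·c·sin A ≈ 8357.4.
The altitude from A has length 2·area/a ≈ 80.809.

h_A ≈ 80.81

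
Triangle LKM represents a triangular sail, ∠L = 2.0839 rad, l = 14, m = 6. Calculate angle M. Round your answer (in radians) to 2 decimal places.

Law of sines: sin M = m·sin L/l ≈ 0.37338.
Since l ≥ m, only the acute value applies: ∠M ≈ 0.3827 rad.
Then ∠K = π − ∠L − ∠M ≈ 0.6750 rad.

0.38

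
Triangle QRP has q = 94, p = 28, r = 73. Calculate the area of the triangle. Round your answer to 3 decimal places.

Semiperimeter s = (94 + 73 + 28)/2 = 97.5.
Heron's formula: area = √(97.5·3.5·24.5·69.5) ≈ 762.28.

762.275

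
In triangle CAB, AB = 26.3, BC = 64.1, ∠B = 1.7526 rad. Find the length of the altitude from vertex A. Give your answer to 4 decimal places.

By the law of cosines, CA² = AB² + BC² − 2·AB·BC·cos B = 5410.1, so CA ≈ 73.553.
Area = ½·AB·BC·sin B ≈ 829.02.
The altitude from A has length 2·area/BC ≈ 25.867.

h_A ≈ 25.8666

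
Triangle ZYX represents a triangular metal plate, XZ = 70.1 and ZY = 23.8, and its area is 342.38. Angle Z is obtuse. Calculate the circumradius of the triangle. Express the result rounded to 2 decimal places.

From area = ½·XZ·ZY·sin Z, we get sin Z = 2·area/(XZ·ZY) ≈ 0.41043.
Taking the obtuse solution, ∠Z ≈ 155.77°.
Law of cosines then gives YX ≈ 92.321.
Circumradius = YX/(2 sin Z) ≈ 112.47.

112.47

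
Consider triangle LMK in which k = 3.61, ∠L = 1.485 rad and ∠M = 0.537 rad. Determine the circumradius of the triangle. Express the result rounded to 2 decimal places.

The third angle is ∠K = π − ∠L − ∠M = 1.120 rad.
Law of sines: l = k·sin L/sin K ≈ 3.9967.
Law of sines: m = k·sin M/sin K ≈ 2.0521.
Circumradius = k/(2 sin K) ≈ 2.0057.

R ≈ 2.01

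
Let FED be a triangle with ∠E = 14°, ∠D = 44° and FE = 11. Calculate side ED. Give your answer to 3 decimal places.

13.429

The third angle is ∠F = 180° − ∠E − ∠D = 122.00°.
Law of sines: ED = FE·sin F/sin D ≈ 13.429.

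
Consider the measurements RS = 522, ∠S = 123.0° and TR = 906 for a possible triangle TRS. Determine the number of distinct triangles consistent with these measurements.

RS·sin S = 522·sin(123.0°) ≈ 437.8.
Since ∠S is not acute, a triangle exists only if TR > RS; here TR > RS, so there is exactly one triangle.

1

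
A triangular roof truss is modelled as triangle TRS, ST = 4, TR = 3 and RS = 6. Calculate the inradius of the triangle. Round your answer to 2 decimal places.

Semiperimeter s = (6 + 4 + 3)/2 = 6.5.
Heron's formula: area = √(6.5·0.5·2.5·3.5) ≈ 5.3327.
Inradius = area/s = 5.3327/6.5 ≈ 0.82041.

r ≈ 0.82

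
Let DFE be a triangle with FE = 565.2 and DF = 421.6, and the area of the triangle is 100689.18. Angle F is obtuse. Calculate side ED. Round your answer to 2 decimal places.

867.17

From area = ½·DF·FE·sin F, we get sin F = 2·area/(DF·FE) ≈ 0.84510.
Taking the obtuse solution, ∠F ≈ 2.135 rad.
Law of cosines then gives ED ≈ 867.17.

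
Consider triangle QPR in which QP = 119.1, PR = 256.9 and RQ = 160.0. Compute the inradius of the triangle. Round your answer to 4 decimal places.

r ≈ 25.8079

Semiperimeter s = (256.9 + 160 + 119.1)/2 = 268.
Heron's formula: area = √(268·11.1·108·148.9) ≈ 6916.5.
Inradius = area/s = 6916.5/268 ≈ 25.808.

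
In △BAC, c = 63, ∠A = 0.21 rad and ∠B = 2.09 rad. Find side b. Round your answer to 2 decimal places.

The third angle is ∠C = π − ∠B − ∠A = 0.842 rad.
Law of sines: b = c·sin B/sin C ≈ 73.35.

73.35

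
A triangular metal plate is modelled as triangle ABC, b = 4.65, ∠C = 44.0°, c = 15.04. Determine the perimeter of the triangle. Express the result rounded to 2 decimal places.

37.72

Law of sines: sin B = b·sin C/c ≈ 0.21477.
Since c ≥ b, only the acute value applies: ∠B ≈ 12.40°.
Then ∠A = 180° − ∠C − ∠B ≈ 123.60°.
Law of sines gives a = c·sin A/sin C ≈ 18.034.
Semiperimeter s = (18.034+4.65+15.04)/2 = 18.862.
Perimeter = 18.034 + 4.65 + 15.04 = 37.724.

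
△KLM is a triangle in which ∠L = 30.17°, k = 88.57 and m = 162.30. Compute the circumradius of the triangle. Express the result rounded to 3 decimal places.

96.102

By the law of cosines, l² = m² + k² − 2·m·k·cos L = 9330.6, so l ≈ 96.595.
Area = ½·m·k·sin L ≈ 3612.2.
Circumradius = l/(2 sin L) ≈ 96.102.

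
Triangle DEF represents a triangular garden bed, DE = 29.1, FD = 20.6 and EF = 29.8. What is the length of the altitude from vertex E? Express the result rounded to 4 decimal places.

27.5741

Semiperimeter s = (29.8 + 20.6 + 29.1)/2 = 39.75.
Heron's formula: area = √(39.75·9.95·19.15·10.65) ≈ 284.01.
The altitude from E has length 2·area/FD ≈ 27.574.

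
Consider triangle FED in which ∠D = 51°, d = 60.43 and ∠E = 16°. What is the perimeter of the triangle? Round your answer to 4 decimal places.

perimeter ≈ 153.4407

The third angle is ∠F = 180° − ∠E − ∠D = 113.00°.
Law of sines: f = d·sin F/sin D ≈ 71.577.
Law of sines: e = d·sin E/sin D ≈ 21.433.
Semiperimeter s = (71.577+21.433+60.43)/2 = 76.72.
Perimeter = 71.577 + 21.433 + 60.43 = 153.44.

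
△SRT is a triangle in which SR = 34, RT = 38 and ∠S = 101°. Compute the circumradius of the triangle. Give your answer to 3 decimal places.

Law of sines: sin T = SR·sin S/RT ≈ 0.87830.
Since RT ≥ SR, only the acute value applies: ∠T ≈ 61.44°.
Then ∠R = 180° − ∠S − ∠T ≈ 17.56°.
Law of sines gives TS = RT·sin R/sin S ≈ 11.681.
Circumradius = RT/(2 sin S) ≈ 19.356.

19.356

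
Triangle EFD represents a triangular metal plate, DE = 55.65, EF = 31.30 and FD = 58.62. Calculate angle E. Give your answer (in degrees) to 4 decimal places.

By the law of cosines, cos E = (DE² + EF² − FD²) / (2·DE·EF) ≈ 0.18380, so ∠E ≈ 79.41°.

79.4087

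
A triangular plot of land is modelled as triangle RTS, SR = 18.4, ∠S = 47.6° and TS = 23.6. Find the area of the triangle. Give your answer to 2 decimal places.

160.33

Area = ½·TS·SR·sin S ≈ 160.33.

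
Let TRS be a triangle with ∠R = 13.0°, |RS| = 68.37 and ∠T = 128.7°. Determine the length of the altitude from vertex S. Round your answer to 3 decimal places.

The third angle is ∠S = 180° − ∠T − ∠R = 38.30°.
Law of sines: |ST| = |RS|·sin R/sin T ≈ 19.707.
Law of sines: |TR| = |RS|·sin S/sin T ≈ 54.296.
Area = ½·|RS|·|ST|·sin S ≈ 417.53.
The altitude from S has length 2·area/|TR| ≈ 15.38.

15.380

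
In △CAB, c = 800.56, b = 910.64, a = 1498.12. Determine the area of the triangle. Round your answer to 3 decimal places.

308879.356

Semiperimeter s = (800.56 + 1498.1 + 910.64)/2 = 1604.7.
Heron's formula: area = √(1604.7·804.1·106.54·694.02) ≈ 3.0888e+05.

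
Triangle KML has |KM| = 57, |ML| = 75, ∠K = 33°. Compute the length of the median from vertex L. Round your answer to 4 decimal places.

m_L ≈ 93.4732

Law of sines: sin L = |KM|·sin K/|ML| ≈ 0.41393.
Since |ML| ≥ |KM|, only the acute value applies: ∠L ≈ 24.45°.
Then ∠M = 180° − ∠K − ∠L ≈ 122.55°.
Law of sines gives |LK| = |ML|·sin M/sin K ≈ 116.08.
Median from L: ½√(2·|ML|² + 2·|LK|² − |KM|²) ≈ 93.473.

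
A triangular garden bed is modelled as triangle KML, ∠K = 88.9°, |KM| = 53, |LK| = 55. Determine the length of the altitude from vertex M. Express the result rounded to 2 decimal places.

By the law of cosines, |ML|² = |LK|² + |KM|² − 2·|LK|·|KM|·cos K = 5722.1, so |ML| ≈ 75.644.
Area = ½·|LK|·|KM|·sin K ≈ 1457.2.
The altitude from M has length 2·area/|LK| ≈ 52.99.

h_M ≈ 52.99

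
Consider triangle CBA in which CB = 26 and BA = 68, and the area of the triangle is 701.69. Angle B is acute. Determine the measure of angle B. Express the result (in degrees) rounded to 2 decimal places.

∠B ≈ 52.54°

From area = ½·CB·BA·sin B, we get sin B = 2·area/(CB·BA) ≈ 0.79377.
Taking the acute solution, ∠B ≈ 52.54°.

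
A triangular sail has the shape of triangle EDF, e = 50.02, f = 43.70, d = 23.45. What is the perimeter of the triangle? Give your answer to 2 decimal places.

Perimeter = 50.02 + 23.45 + 43.7 = 117.17.

perimeter ≈ 117.17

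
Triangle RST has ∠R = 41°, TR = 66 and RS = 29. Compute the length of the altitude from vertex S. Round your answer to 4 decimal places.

By the law of cosines, ST² = TR² + RS² − 2·TR·RS·cos R = 2308, so ST ≈ 48.041.
Area = ½·TR·RS·sin R ≈ 627.85.
The altitude from S has length 2·area/TR ≈ 19.026.

19.0257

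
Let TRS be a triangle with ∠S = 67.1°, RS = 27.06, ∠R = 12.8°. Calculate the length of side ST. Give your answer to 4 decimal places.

6.0895

The third angle is ∠T = 180° − ∠R − ∠S = 100.10°.
Law of sines: ST = RS·sin R/sin T ≈ 6.0895.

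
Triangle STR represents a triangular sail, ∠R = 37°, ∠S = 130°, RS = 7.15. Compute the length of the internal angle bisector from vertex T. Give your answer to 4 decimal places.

The third angle is ∠T = 180° − ∠R − ∠S = 13.00°.
Law of sines: TR = RS·sin S/sin T ≈ 24.348.
Law of sines: ST = RS·sin R/sin T ≈ 19.129.
The bisector from T has length 2·ST·TR·cos(∠T/2)/(ST+TR) ≈ 21.287.

t_T ≈ 21.2874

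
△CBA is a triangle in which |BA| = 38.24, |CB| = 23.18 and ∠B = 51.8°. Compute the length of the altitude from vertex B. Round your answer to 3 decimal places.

h_B ≈ 23.177

By the law of cosines, |AC|² = |CB|² + |BA|² − 2·|CB|·|BA|·cos B = 903.29, so |AC| ≈ 30.055.
Area = ½·|CB|·|BA|·sin B ≈ 348.29.
The altitude from B has length 2·area/|AC| ≈ 23.177.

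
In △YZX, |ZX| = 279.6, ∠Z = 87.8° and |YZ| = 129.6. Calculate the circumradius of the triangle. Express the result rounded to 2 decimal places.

By the law of cosines, |XY|² = |YZ|² + |ZX|² − 2·|YZ|·|ZX|·cos Z = 92190, so |XY| ≈ 303.63.
Area = ½·|YZ|·|ZX|·sin Z ≈ 18105.
Circumradius = |XY|/(2 sin Z) ≈ 151.93.

151.93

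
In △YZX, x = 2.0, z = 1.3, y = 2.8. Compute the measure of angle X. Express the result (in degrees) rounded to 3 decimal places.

By the law of cosines, cos X = (y² + z² − x²) / (2·y·z) ≈ 0.75962, so ∠X ≈ 40.57°.

∠X ≈ 40.570°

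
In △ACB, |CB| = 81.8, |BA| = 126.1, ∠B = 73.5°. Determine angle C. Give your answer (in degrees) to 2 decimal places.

∠C ≈ 69.18°

By the law of cosines, |AC|² = |CB|² + |BA|² − 2·|CB|·|BA|·cos B = 16733, so |AC| ≈ 129.36.
Law of cosines again: cos C = (|AC|² + |CB|² − |BA|²)/(2·|AC|·|CB|) ≈ 0.35549, so ∠C ≈ 69.18°.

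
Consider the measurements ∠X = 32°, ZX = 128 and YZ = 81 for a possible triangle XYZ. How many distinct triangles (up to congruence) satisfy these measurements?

ZX·sin X = 128·sin(32°) ≈ 67.83.
Since ZX sin X < YZ < ZX (67.83 < 81 < 128), two triangles exist.

2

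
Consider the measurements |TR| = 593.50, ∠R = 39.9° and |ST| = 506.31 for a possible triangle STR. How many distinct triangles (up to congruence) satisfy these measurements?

|TR|·sin R = 593.50·sin(39.9°) ≈ 380.7.
Since |TR| sin R < |ST| < |TR| (380.7 < 506.31 < 593.50), two triangles exist.

2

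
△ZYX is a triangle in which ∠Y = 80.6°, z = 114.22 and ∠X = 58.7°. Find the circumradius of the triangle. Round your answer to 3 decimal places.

The third angle is ∠Z = 180° − ∠Y − ∠X = 40.70°.
Law of sines: y = z·sin Y/sin Z ≈ 172.81.
Law of sines: x = z·sin X/sin Z ≈ 149.66.
Circumradius = z/(2 sin Z) ≈ 87.579.

R ≈ 87.579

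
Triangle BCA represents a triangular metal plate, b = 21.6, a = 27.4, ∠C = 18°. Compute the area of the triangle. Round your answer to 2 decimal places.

91.44

Area = ½·a·b·sin C ≈ 91.444.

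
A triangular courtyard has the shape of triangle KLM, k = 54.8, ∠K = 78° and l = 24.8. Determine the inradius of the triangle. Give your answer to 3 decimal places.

9.837

Law of sines: sin L = l·sin K/k ≈ 0.44267.
Since k ≥ l, only the acute value applies: ∠L ≈ 26.27°.
Then ∠M = 180° − ∠K − ∠L ≈ 75.73°.
Law of sines gives m = k·sin M/sin K ≈ 54.295.
Area = ½·k·l·sin M ≈ 658.54.
Semiperimeter s = (54.8+24.8+54.295)/2 = 66.947.
Inradius = area/s = 658.54/66.947 ≈ 9.8367.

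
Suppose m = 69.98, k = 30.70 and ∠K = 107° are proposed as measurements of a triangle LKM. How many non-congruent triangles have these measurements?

0

m·sin K = 69.98·sin(107°) ≈ 66.92.
Since ∠K is not acute, a triangle exists only if k > m; here k ≤ m, so there is no triangle.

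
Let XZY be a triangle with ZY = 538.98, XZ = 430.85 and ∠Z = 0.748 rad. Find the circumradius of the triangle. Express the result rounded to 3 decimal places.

270.768

By the law of cosines, YX² = XZ² + ZY² − 2·XZ·ZY·cos Z = 1.3567e+05, so YX ≈ 368.34.
Area = ½·XZ·ZY·sin Z ≈ 78975.
Circumradius = YX/(2 sin Z) ≈ 270.77.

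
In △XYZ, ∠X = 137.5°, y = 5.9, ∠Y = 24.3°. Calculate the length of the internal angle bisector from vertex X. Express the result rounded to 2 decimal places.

The third angle is ∠Z = 180° − ∠X − ∠Y = 18.20°.
Law of sines: x = y·sin X/sin Y ≈ 9.6861.
Law of sines: z = y·sin Z/sin Y ≈ 4.478.
The bisector from X has length 2·y·z·cos(∠X/2)/(y+z) ≈ 1.8454.

1.85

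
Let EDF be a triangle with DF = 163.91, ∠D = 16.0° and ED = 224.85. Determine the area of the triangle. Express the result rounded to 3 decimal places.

5079.330

Area = ½·ED·DF·sin D ≈ 5079.3.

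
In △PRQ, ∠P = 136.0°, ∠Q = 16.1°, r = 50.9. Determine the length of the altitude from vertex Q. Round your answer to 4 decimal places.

The third angle is ∠R = 180° − ∠Q − ∠P = 27.90°.
Law of sines: p = r·sin P/sin R ≈ 75.563.
Law of sines: q = r·sin Q/sin R ≈ 30.165.
Area = ½·r·p·sin Q ≈ 533.3.
The altitude from Q has length 2·area/q ≈ 35.358.

35.3581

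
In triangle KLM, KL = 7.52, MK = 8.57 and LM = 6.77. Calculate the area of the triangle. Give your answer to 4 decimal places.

Semiperimeter s = (6.77 + 8.57 + 7.52)/2 = 11.43.
Heron's formula: area = √(11.43·4.66·2.86·3.91) ≈ 24.405.

area ≈ 24.4055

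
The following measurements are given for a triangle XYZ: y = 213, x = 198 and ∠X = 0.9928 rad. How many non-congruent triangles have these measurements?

y·sin X = 213·sin(0.9928 rad) ≈ 178.4.
Since y sin X < x < y (178.4 < 198 < 213), two triangles exist.

2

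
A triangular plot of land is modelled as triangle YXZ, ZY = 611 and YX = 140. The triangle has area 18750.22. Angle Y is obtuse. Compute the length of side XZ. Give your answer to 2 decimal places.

739.38

From area = ½·ZY·YX·sin Y, we get sin Y = 2·area/(ZY·YX) ≈ 0.43840.
Taking the obtuse solution, ∠Y ≈ 154.00°.
Law of cosines then gives XZ ≈ 739.38.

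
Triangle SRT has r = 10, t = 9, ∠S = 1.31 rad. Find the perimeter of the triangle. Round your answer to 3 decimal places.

By the law of cosines, s² = r² + t² − 2·r·t·cos S = 134.59, so s ≈ 11.601.
Semiperimeter p = (11.601+10+9)/2 = 15.301.
Perimeter = 11.601 + 10 + 9 = 30.601.

perimeter ≈ 30.601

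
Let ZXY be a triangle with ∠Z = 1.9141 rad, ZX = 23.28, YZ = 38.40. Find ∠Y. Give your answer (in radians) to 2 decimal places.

By the law of cosines, XY² = YZ² + ZX² − 2·YZ·ZX·cos Z = 2618.3, so XY ≈ 51.17.
Law of cosines again: cos Y = (XY² + YZ² − ZX²)/(2·XY·YZ) ≈ 0.90358, so ∠Y ≈ 0.4427 rad.

∠Y ≈ 0.44 rad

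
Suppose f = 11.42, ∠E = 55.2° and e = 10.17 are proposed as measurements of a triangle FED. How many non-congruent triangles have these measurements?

f·sin E = 11.42·sin(55.2°) ≈ 9.378.
Since f sin E < e < f (9.378 < 10.17 < 11.42), two triangles exist.

2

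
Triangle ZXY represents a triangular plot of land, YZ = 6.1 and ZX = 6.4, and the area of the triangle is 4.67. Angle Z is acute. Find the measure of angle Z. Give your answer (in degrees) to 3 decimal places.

13.842

From area = ½·YZ·ZX·sin Z, we get sin Z = 2·area/(YZ·ZX) ≈ 0.23924.
Taking the acute solution, ∠Z ≈ 13.84°.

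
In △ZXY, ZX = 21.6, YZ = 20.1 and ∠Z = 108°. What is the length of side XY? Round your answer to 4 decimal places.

33.7475

By the law of cosines, XY² = YZ² + ZX² − 2·YZ·ZX·cos Z = 1138.9, so XY ≈ 33.748.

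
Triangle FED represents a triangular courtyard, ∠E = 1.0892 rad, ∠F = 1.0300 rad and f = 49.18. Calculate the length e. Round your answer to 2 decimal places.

The third angle is ∠D = π − ∠F − ∠E = 1.0224 rad.
Law of sines: e = f·sin E/sin F ≈ 50.841.

50.84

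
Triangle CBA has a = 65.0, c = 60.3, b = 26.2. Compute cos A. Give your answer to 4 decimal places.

cos A ≈ 0.0309

By the law of cosines, cos A = (c² + b² − a²) / (2·c·b) ≈ 0.03087, so ∠A ≈ 1.540 rad.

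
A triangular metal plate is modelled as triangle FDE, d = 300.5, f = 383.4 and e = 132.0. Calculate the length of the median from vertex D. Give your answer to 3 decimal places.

244.202

Median from D: ½√(2·e² + 2·f² − d²) ≈ 244.2.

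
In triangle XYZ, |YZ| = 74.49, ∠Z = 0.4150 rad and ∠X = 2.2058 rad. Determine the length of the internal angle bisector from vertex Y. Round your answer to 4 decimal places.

The third angle is ∠Y = π − ∠Z − ∠X = 0.5208 rad.
Law of sines: |ZX| = |YZ|·sin Y/sin X ≈ 46.038.
Law of sines: |XY| = |YZ|·sin Z/sin X ≈ 37.306.
The bisector from Y has length 2·|XY|·|YZ|·cos(∠Y/2)/(|XY|+|YZ|) ≈ 48.038.

t_Y ≈ 48.0379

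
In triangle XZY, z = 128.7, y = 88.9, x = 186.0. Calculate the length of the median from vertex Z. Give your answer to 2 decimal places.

130.80

Median from Z: ½√(2·y² + 2·x² − z²) ≈ 130.8.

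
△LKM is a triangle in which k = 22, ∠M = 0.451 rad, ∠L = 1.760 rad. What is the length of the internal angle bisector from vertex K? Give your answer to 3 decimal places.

The third angle is ∠K = π − ∠M − ∠L = 0.931 rad.
Law of sines: l = k·sin L/sin K ≈ 26.943.
Law of sines: m = k·sin M/sin K ≈ 11.957.
The bisector from K has length 2·m·l·cos(∠K/2)/(m+l) ≈ 14.802.

t_K ≈ 14.802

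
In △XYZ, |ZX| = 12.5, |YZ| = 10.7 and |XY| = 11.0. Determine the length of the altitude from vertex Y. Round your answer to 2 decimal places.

8.87

Semiperimeter s = (10.7 + 12.5 + 11)/2 = 17.1.
Heron's formula: area = √(17.1·6.4·4.6·6.1) ≈ 55.416.
The altitude from Y has length 2·area/|ZX| ≈ 8.8665.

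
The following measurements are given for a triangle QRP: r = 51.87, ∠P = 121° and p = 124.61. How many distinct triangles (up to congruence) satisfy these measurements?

1

r·sin P = 51.87·sin(121°) ≈ 44.46.
Since ∠P is not acute, a triangle exists only if p > r; here p > r, so there is exactly one triangle.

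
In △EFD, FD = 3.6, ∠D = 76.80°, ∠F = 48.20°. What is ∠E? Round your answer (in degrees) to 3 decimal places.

55.000

The third angle is ∠E = 180° − ∠F − ∠D = 55.00°.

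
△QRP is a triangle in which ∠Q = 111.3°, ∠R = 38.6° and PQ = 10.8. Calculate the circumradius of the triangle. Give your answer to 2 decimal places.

The third angle is ∠P = 180° − ∠Q − ∠R = 30.10°.
Law of sines: RP = PQ·sin Q/sin R ≈ 16.129.
Law of sines: QR = PQ·sin P/sin R ≈ 8.6817.
Circumradius = PQ/(2 sin R) ≈ 8.6555.

8.66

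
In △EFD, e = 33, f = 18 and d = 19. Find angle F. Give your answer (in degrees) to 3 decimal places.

By the law of cosines, cos F = (d² + e² − f²) / (2·d·e) ≈ 0.89793, so ∠F ≈ 26.11°.

26.113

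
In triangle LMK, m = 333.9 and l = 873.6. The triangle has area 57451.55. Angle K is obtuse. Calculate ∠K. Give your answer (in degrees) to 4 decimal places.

From area = ½·l·m·sin K, we get sin K = 2·area/(l·m) ≈ 0.39392.
Taking the obtuse solution, ∠K ≈ 156.80°.

∠K ≈ 156.8017°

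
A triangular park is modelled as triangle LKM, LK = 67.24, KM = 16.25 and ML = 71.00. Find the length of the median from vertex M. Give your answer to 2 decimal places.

39.02

Median from M: ½√(2·KM² + 2·ML² − LK²) ≈ 39.016.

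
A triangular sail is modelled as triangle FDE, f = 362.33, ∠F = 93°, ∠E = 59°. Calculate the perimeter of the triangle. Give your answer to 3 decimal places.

perimeter ≈ 843.671

The third angle is ∠D = 180° − ∠E − ∠F = 28.00°.
Law of sines: d = f·sin D/sin F ≈ 170.34.
Law of sines: e = f·sin E/sin F ≈ 311.
Semiperimeter s = (362.33+170.34+311)/2 = 421.84.
Perimeter = 362.33 + 170.34 + 311 = 843.67.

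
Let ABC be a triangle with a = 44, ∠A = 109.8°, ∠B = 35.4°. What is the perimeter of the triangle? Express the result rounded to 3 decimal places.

The third angle is ∠C = 180° − ∠A − ∠B = 34.80°.
Law of sines: b = a·sin B/sin A ≈ 27.09.
Law of sines: c = a·sin C/sin A ≈ 26.689.
Semiperimeter s = (44+27.09+26.689)/2 = 48.89.
Perimeter = 44 + 27.09 + 26.689 = 97.779.

perimeter ≈ 97.779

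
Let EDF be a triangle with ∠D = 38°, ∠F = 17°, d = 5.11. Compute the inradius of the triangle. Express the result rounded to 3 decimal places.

0.709

The third angle is ∠E = 180° − ∠D − ∠F = 125.00°.
Law of sines: e = d·sin E/sin D ≈ 6.799.
Law of sines: f = d·sin F/sin D ≈ 2.4267.
Area = ½·d·e·sin F ≈ 5.0789.
Semiperimeter s = (6.799+5.11+2.4267)/2 = 7.1678.
Inradius = area/s = 5.0789/7.1678 ≈ 0.70857.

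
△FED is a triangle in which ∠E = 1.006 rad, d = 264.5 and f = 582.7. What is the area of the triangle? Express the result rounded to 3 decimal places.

Area = ½·d·f·sin E ≈ 65094.

area ≈ 65094.152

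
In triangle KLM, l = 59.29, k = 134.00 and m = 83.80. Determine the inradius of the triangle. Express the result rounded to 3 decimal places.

11.930

Semiperimeter s = (134 + 59.29 + 83.8)/2 = 138.54.
Heron's formula: area = √(138.54·4.545·79.255·54.745) ≈ 1652.9.
Inradius = area/s = 1652.9/138.54 ≈ 11.93.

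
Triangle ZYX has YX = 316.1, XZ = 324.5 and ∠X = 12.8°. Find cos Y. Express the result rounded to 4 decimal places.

-0.0047

By the law of cosines, ZY² = YX² + XZ² − 2·YX·XZ·cos X = 5168.6, so ZY ≈ 71.893.
Law of cosines again: cos Y = (ZY² + YX² − XZ²)/(2·ZY·YX) ≈ -0.00467, so ∠Y ≈ 90.27°.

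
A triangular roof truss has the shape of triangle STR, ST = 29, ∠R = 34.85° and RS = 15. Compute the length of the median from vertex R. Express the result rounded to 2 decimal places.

Law of sines: sin T = RS·sin R/ST ≈ 0.29557.
Since ST ≥ RS, only the acute value applies: ∠T ≈ 17.19°.
Then ∠S = 180° − ∠R − ∠T ≈ 127.96°.
Law of sines gives TR = ST·sin S/sin R ≈ 40.014.
Median from R: ½√(2·TR² + 2·RS² − ST²) ≈ 26.511.

26.51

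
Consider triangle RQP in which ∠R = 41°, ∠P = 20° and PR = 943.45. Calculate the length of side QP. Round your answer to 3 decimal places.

707.689

The third angle is ∠Q = 180° − ∠P − ∠R = 119.00°.
Law of sines: QP = PR·sin R/sin Q ≈ 707.69.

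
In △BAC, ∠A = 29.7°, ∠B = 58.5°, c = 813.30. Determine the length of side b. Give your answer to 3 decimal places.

The third angle is ∠C = 180° − ∠B − ∠A = 91.80°.
Law of sines: b = c·sin B/sin C ≈ 693.79.

693.795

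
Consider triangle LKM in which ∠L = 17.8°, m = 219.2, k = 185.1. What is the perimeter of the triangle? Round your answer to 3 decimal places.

By the law of cosines, l² = k² + m² − 2·k·m·cos L = 5047.4, so l ≈ 71.045.
Semiperimeter s = (71.045+185.1+219.2)/2 = 237.67.
Perimeter = 71.045 + 185.1 + 219.2 = 475.35.

perimeter ≈ 475.345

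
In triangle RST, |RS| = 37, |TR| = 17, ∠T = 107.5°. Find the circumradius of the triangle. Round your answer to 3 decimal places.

Law of sines: sin S = |TR|·sin T/|RS| ≈ 0.43819.
Since |RS| ≥ |TR|, only the acute value applies: ∠S ≈ 25.99°.
Then ∠R = 180° − ∠T − ∠S ≈ 46.51°.
Law of sines gives |ST| = |RS|·sin R/sin T ≈ 28.147.
Circumradius = |RS|/(2 sin T) ≈ 19.398.

19.398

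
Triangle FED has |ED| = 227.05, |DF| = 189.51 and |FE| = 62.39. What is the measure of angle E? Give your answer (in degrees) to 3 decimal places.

∠E ≈ 46.421°

By the law of cosines, cos E = (|FE|² + |ED|² − |DF|²) / (2·|FE|·|ED|) ≈ 0.68935, so ∠E ≈ 46.42°.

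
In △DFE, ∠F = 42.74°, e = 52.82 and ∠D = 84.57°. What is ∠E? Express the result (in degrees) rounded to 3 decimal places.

The third angle is ∠E = 180° − ∠D − ∠F = 52.69°.

∠E ≈ 52.690°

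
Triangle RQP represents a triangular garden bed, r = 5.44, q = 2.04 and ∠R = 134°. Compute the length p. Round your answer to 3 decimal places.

3.821

Law of sines: sin Q = q·sin R/r ≈ 0.26975.
Since r ≥ q, only the acute value applies: ∠Q ≈ 15.65°.
Then ∠P = 180° − ∠R − ∠Q ≈ 30.35°.
Law of sines gives p = r·sin P/sin R ≈ 3.8212.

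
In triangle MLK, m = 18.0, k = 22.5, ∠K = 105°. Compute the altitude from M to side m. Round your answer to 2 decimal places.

Law of sines: sin M = m·sin K/k ≈ 0.77274.
Since k ≥ m, only the acute value applies: ∠M ≈ 50.60°.
Then ∠L = 180° − ∠K − ∠M ≈ 24.40°.
Law of sines gives l = k·sin L/sin K ≈ 9.6225.
Area = ½·k·m·sin L ≈ 83.652.
The altitude from M has length 2·area/m ≈ 9.2946.

9.29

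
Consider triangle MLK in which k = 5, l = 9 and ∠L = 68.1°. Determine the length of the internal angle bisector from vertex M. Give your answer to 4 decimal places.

4.8930

Law of sines: sin K = k·sin L/l ≈ 0.51546.
Since l ≥ k, only the acute value applies: ∠K ≈ 31.03°.
Then ∠M = 180° − ∠L − ∠K ≈ 80.87°.
Law of sines gives m = l·sin M/sin L ≈ 9.5771.
The bisector from M has length 2·l·k·cos(∠M/2)/(l+k) ≈ 4.893.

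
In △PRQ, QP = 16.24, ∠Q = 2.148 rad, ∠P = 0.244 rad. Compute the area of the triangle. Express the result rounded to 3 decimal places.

39.182

The third angle is ∠R = π − ∠Q − ∠P = 0.750 rad.
Law of sines: RQ = QP·sin P/sin R ≈ 5.7583.
Law of sines: PR = QP·sin Q/sin R ≈ 19.974.
Area = ½·QP·RQ·sin Q ≈ 39.182.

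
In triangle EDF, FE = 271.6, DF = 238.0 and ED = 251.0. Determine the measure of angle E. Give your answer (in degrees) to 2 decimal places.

By the law of cosines, cos E = (FE² + ED² − DF²) / (2·FE·ED) ≈ 0.58766, so ∠E ≈ 54.01°.

∠E ≈ 54.01°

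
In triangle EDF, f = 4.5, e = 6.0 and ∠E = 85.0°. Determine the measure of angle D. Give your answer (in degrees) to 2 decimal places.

46.66

Law of sines: sin F = f·sin E/e ≈ 0.74715.
Since e ≥ f, only the acute value applies: ∠F ≈ 48.34°.
Then ∠D = 180° − ∠E − ∠F ≈ 46.66°.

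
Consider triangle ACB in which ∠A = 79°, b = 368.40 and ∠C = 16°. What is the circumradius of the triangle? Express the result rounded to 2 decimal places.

R ≈ 184.90

The third angle is ∠B = 180° − ∠A − ∠C = 85.00°.
Law of sines: a = b·sin A/sin B ≈ 363.01.
Law of sines: c = b·sin C/sin B ≈ 101.93.
Circumradius = b/(2 sin B) ≈ 184.9.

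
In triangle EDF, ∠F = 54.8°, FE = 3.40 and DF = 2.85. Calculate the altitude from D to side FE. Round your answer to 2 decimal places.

By the law of cosines, ED² = DF² + FE² − 2·DF·FE·cos F = 8.5112, so ED ≈ 2.9174.
Area = ½·DF·FE·sin F ≈ 3.9591.
The altitude from D has length 2·area/FE ≈ 2.3289.

h_D ≈ 2.33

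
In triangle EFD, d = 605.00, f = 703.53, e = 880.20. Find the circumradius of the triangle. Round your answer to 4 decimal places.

By the law of cosines, cos E = (f² + d² − e²) / (2·f·d) ≈ 0.10129, so ∠E ≈ 84.19°.
Circumradius = e/(2 sin E) ≈ 442.38.

R ≈ 442.3753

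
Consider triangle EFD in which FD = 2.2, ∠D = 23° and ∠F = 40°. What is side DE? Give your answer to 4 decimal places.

1.5871

The third angle is ∠E = 180° − ∠F − ∠D = 117.00°.
Law of sines: DE = FD·sin F/sin E ≈ 1.5871.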